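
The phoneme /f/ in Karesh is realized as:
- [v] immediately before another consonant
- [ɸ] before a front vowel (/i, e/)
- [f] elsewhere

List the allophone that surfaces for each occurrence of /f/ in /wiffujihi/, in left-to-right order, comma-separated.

Occurrence 1 (position 3): immediately before another consonant → [v].
Occurrence 2 (position 4): no conditioning environment matches → elsewhere allophone [f].

[v], [f]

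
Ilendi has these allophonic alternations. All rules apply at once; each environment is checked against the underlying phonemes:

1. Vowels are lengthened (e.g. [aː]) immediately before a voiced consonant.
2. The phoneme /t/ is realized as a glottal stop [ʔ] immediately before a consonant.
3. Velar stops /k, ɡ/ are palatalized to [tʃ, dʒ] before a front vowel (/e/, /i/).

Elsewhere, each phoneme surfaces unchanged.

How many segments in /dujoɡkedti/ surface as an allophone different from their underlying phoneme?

4

Segments that undergo a rule: /u/ → [uː] (rule 1); /o/ → [oː] (rule 1); /k/ → [tʃ] (rule 3); /e/ → [eː] (rule 1).
All other segments surface unchanged.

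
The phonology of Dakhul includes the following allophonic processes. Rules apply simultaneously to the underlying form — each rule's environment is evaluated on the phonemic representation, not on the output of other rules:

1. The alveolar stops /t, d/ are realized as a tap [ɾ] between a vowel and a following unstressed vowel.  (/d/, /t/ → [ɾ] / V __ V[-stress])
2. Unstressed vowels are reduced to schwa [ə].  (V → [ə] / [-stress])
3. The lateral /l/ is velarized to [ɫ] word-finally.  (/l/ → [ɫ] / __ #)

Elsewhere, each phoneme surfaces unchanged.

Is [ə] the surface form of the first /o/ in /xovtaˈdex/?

Yes

/o/ — between /x/ and /v/, in an unstressed syllable — surfaces as [ə] (rule 2).
The actual realization is [ə], which matches [ə].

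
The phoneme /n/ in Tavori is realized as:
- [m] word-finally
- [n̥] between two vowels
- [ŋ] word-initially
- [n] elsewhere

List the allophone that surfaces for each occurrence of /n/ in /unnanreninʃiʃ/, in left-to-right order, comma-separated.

Occurrence 1 (position 2): no conditioning environment matches → elsewhere allophone [n].
Occurrence 2 (position 3): no conditioning environment matches → elsewhere allophone [n].
Occurrence 3 (position 5): no conditioning environment matches → elsewhere allophone [n].
Occurrence 4 (position 8): between two vowels → [n̥].
Occurrence 5 (position 10): no conditioning environment matches → elsewhere allophone [n].

[n], [n], [n], [n̥], [n]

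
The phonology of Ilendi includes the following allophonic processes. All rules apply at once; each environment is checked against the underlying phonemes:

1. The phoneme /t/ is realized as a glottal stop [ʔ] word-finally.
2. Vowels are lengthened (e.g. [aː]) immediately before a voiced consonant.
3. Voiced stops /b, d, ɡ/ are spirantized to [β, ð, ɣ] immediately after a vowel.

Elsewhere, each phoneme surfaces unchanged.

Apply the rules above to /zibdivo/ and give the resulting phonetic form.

[ziːβdiːvo]

Rule 2 applies to /i/ (between /z/ and /b/: before a voiced consonant) → [iː].
/b/ meets the environment for rule 3 (immediately after a vowel) → [β].
/d/ (between /b/ and /i/) is in the target of rule 3 but the environment (immediately after a vowel) is not met → [d].
/i/ (between /d/ and /v/): before a voiced consonant, so rule 2 applies → [iː].
/o/ (word-final) fails the environment for rule 2, so it stays [o].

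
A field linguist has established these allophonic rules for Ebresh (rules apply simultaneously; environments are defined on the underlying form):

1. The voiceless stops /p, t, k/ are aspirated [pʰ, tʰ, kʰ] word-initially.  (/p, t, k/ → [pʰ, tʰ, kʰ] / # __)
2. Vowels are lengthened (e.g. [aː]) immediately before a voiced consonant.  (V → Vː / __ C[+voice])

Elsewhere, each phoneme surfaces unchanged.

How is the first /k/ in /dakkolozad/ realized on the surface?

[k]

/k/ (between /a/ and /k/) is in the target of rule 1 but the environment (word-initially) is not met → [k].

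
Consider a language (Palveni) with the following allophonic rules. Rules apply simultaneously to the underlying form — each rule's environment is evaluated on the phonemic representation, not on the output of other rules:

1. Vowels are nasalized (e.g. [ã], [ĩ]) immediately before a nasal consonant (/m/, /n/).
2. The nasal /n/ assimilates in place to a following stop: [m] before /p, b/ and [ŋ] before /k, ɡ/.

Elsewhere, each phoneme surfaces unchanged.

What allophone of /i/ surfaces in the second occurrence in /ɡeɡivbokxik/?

[i]

/i/ (between /x/ and /k/) fails the environment for rule 1, so it stays [i].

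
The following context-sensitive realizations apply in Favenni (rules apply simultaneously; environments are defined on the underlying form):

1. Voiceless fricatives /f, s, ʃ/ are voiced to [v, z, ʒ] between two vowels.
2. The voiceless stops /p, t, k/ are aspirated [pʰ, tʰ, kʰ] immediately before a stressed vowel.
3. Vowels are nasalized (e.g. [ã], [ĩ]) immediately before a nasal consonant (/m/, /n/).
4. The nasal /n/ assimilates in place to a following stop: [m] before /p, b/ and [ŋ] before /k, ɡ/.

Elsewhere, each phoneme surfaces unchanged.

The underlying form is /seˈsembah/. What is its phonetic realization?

/s/ (word-initial) fails the environment for rule 1, so it stays [s].
/e/ (between /s/ and /s/) fails the environment for rule 3, so it stays [e].
/s/ (between /e/ and /e/) occurs between two vowels → [z] by rule 1.
/e/ meets the environment for rule 3 (before a nasal consonant) → [ẽ].
/a/ (between /b/ and /h/): rule 3 targets it, but not before a nasal consonant → unchanged [a].

[seˈzẽmbah]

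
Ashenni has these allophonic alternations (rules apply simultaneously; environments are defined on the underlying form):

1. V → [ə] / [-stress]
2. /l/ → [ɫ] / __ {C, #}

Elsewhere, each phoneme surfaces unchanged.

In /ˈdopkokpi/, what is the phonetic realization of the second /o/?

/o/ meets the environment for rule 1 (in an unstressed syllable) → [ə].

[ə]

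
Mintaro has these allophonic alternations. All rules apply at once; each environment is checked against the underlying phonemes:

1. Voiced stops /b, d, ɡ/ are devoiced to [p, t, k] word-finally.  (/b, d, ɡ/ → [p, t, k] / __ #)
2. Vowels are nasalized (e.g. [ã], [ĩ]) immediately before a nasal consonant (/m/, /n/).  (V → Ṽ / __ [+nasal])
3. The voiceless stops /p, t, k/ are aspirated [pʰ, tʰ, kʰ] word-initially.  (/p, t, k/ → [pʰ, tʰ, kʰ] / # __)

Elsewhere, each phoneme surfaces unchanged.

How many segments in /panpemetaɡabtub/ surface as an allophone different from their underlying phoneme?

Segments that undergo a rule: /p/ → [pʰ] (rule 3); /a/ → [ã] (rule 2); /e/ → [ẽ] (rule 2); /b/ → [p] (rule 1).
All other segments surface unchanged.

4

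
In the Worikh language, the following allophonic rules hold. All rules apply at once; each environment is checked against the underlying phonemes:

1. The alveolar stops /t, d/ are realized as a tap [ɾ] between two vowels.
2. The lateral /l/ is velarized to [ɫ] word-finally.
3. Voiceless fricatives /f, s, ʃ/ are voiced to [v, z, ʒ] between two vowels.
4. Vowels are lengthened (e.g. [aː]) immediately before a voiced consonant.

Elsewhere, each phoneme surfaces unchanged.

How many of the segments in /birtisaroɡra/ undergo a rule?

4

Segments that undergo a rule: /i/ → [iː] (rule 4); /s/ → [z] (rule 3); /a/ → [aː] (rule 4); /o/ → [oː] (rule 4).
All other segments surface unchanged.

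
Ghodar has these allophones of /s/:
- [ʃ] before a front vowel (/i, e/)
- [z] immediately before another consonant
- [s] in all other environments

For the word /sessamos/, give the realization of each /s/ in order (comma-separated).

[ʃ], [z], [s], [s]

Occurrence 1 (position 1): before a front vowel (/i, e/) → [ʃ].
Occurrence 2 (position 3): immediately before another consonant → [z].
Occurrence 3 (position 4): no conditioning environment matches → elsewhere allophone [s].
Occurrence 4 (position 8): no conditioning environment matches → elsewhere allophone [s].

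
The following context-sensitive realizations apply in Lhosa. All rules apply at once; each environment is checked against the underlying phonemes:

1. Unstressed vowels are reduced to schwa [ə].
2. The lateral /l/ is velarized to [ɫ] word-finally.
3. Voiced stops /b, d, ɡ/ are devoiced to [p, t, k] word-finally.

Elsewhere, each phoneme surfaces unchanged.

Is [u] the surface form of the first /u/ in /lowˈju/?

/u/ (word-final): rule 1 targets it, but not in an unstressed syllable → unchanged [u].
The actual realization is [u], which matches [u].

Yes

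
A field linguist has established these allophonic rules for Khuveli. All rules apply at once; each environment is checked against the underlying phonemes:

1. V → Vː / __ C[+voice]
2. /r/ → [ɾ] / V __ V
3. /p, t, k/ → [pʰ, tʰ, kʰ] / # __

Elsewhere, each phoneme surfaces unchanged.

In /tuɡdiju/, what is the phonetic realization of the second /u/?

/u/ (word-final): rule 1 targets it, but not before a voiced consonant → unchanged [u].

[u]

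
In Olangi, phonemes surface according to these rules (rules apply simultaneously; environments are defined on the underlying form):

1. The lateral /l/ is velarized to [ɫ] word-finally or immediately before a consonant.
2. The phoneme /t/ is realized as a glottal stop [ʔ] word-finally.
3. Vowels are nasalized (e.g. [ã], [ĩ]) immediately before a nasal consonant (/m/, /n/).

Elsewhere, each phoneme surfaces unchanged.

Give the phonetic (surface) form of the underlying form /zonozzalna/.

/z/ (word-initial) is unaffected → [z].
/o/ (between /z/ and /n/) occurs before a nasal consonant → [õ] by rule 3.
/n/ — not in any rule's target class → [n].
/o/ — between /n/ and /z/; rule 3 does not apply here → [o].
/z/ (between /o/ and /z/) is unaffected → [z].
/z/ — not in any rule's target class → [z].
/a/ (between /z/ and /l/): rule 3 targets it, but not before a nasal consonant → unchanged [a].
/l/ (between /a/ and /n/) occurs word-finally or immediately before a consonant → [ɫ] by rule 1.
/n/ stays [n].
/a/ (word-final): rule 3 targets it, but not before a nasal consonant → unchanged [a].

[zõnozzaɫna]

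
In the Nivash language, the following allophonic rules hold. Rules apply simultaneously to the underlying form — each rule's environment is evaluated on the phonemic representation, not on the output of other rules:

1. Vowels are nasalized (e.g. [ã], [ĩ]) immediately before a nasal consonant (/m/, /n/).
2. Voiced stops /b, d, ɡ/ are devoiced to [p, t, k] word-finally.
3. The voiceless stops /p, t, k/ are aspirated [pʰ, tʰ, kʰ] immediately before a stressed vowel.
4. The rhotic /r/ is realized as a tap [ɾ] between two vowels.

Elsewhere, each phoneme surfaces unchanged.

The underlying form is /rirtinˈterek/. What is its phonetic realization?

/r/ (word-initial) is in the target of rule 4 but the environment (between two vowels) is not met → [r].
/i/ (between /r/ and /r/) fails the environment for rule 1, so it stays [i].
/r/ (between /i/ and /t/) fails the environment for rule 4, so it stays [r].
/t/ (between /r/ and /i/) is in the target of rule 3 but the environment (immediately before a stressed vowel) is not met → [t].
/i/ (between /t/ and /n/) occurs before a nasal consonant → [ĩ] by rule 1.
/n/ (between /i/ and /t/): no rule targets it → [n].
/t/ meets the environment for rule 3 (immediately before a stressed vowel) → [tʰ].
/e/ (between /t/ and /r/): rule 1 targets it, but not before a nasal consonant → unchanged [e].
/r/ (between /e/ and /e/) occurs between two vowels → [ɾ] by rule 4.
/e/ (between /r/ and /k/) fails the environment for rule 1, so it stays [e].
/k/ (word-final) fails the environment for rule 3, so it stays [k].

[rirtĩnˈtʰeɾek]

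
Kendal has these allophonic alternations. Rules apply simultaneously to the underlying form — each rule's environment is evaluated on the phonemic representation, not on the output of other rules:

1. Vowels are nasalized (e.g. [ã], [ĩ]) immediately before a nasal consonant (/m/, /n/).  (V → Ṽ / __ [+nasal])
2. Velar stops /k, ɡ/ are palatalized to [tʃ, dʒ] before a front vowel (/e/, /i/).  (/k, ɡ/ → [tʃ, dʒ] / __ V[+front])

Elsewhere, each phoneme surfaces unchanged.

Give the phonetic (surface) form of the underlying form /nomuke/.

[nõmutʃe]

/n/ stays [n].
/o/ (between /n/ and /m/): before a nasal consonant, so rule 1 applies → [õ].
/m/ stays [m].
/u/ (between /m/ and /k/): rule 1 targets it, but not before a nasal consonant → unchanged [u].
/k/ — between /u/ and /e/, before a front vowel — surfaces as [tʃ] (rule 2).
/e/ (word-final) fails the environment for rule 1, so it stays [e].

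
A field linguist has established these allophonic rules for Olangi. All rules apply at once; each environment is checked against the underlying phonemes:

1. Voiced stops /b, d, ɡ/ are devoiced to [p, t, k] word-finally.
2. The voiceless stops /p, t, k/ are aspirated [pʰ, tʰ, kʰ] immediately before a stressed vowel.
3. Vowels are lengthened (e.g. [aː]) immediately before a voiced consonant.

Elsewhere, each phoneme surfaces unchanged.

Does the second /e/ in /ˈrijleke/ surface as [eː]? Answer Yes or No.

No

/e/ (word-final) is in the target of rule 3 but the environment (before a voiced consonant) is not met → [e].
The actual realization is [e], not [eː].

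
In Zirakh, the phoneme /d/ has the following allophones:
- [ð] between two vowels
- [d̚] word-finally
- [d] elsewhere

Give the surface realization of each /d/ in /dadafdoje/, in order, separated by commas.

[d], [ð], [d]

Occurrence 1 (position 1): no conditioning environment matches → elsewhere allophone [d].
Occurrence 2 (position 3): between two vowels → [ð].
Occurrence 3 (position 6): no conditioning environment matches → elsewhere allophone [d].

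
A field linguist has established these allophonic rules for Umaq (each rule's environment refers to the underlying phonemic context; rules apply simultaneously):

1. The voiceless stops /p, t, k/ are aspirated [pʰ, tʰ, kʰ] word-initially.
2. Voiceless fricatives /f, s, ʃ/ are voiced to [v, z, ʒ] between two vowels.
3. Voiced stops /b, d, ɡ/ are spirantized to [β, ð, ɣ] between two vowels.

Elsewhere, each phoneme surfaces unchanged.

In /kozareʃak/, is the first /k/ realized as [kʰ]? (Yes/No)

Rule 1 applies to /k/ (word-initial: word-initially) → [kʰ].
The actual realization is [kʰ], which matches [kʰ].

Yes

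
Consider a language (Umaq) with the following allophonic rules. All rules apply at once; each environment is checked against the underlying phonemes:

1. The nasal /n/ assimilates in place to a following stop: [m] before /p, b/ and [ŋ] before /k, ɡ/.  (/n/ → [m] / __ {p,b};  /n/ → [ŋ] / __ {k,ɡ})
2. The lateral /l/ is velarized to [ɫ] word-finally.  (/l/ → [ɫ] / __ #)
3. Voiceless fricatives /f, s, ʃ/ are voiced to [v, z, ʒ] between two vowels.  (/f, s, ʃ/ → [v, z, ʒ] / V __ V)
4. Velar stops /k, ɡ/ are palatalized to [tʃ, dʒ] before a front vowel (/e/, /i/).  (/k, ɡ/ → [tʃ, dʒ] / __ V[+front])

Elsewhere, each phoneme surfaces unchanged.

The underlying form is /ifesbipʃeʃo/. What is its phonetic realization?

[ivesbipʃeʒo]

/i/ (word-initial) is unaffected → [i].
/f/ (between /i/ and /e/): between two vowels, so rule 3 applies → [v].
/e/ (between /f/ and /s/): no rule targets it → [e].
/s/ — between /e/ and /b/; rule 3 does not apply here → [s].
/b/ — not in any rule's target class → [b].
/i/ — not in any rule's target class → [i].
/p/ (between /i/ and /ʃ/) is unaffected → [p].
/ʃ/ (between /p/ and /e/) fails the environment for rule 3, so it stays [ʃ].
/e/ — not in any rule's target class → [e].
Rule 3 applies to /ʃ/ (between /e/ and /o/: between two vowels) → [ʒ].
/o/ — not in any rule's target class → [o].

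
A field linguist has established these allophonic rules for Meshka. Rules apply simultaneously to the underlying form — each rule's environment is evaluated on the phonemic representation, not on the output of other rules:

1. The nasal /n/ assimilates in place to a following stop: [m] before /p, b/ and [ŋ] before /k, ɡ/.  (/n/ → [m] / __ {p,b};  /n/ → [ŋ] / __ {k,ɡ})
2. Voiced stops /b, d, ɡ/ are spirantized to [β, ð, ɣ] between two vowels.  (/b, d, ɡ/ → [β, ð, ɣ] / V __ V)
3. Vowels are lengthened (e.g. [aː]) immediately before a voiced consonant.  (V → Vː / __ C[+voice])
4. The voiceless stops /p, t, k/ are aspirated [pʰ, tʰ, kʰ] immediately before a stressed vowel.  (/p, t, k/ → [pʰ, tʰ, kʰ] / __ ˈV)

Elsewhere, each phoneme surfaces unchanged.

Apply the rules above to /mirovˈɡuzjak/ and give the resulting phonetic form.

[miːroːvˈɡuːzjak]

/m/ (word-initial) is unaffected → [m].
/i/ — between /m/ and /r/, before a voiced consonant — surfaces as [iː] (rule 3).
/r/ (between /i/ and /o/) is unaffected → [r].
/o/ (between /r/ and /v/): before a voiced consonant, so rule 3 applies → [oː].
/v/ stays [v].
/ɡ/ — between /v/ and /u/; rule 2 does not apply here → [ɡ].
/u/ (between /ɡ/ and /z/): before a voiced consonant, so rule 3 applies → [uː].
/z/ — not in any rule's target class → [z].
/j/ stays [j].
/a/ (between /j/ and /k/) is in the target of rule 3 but the environment (before a voiced consonant) is not met → [a].
/k/ (word-final): rule 4 targets it, but not immediately before a stressed vowel → unchanged [k].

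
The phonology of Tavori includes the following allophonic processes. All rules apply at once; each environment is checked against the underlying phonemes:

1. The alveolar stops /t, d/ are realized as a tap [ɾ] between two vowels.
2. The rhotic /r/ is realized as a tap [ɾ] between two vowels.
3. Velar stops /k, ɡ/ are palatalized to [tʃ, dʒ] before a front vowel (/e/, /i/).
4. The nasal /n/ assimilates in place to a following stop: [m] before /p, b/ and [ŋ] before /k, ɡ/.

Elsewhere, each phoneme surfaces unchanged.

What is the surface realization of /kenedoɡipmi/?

[tʃeneɾodʒipmi]

/k/ — word-initial, before a front vowel — surfaces as [tʃ] (rule 3).
/e/ (between /k/ and /n/) is unaffected → [e].
/n/ (between /e/ and /e/) fails the environment for rule 4, so it stays [n].
/e/ (between /n/ and /d/): no rule targets it → [e].
/d/ — between /e/ and /o/, between two vowels — surfaces as [ɾ] (rule 1).
/o/ — not in any rule's target class → [o].
/ɡ/ (between /o/ and /i/) occurs before a front vowel → [dʒ] by rule 3.
/i/ — not in any rule's target class → [i].
/p/ (between /i/ and /m/) is unaffected → [p].
/m/ — not in any rule's target class → [m].
/i/ (word-final): no rule targets it → [i].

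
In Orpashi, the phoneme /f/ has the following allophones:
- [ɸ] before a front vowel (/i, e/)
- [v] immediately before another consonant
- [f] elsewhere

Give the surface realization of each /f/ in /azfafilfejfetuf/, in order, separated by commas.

[f], [ɸ], [ɸ], [ɸ], [f]

Occurrence 1 (position 3): no conditioning environment matches → elsewhere allophone [f].
Occurrence 2 (position 5): before a front vowel (/i, e/) → [ɸ].
Occurrence 3 (position 8): before a front vowel (/i, e/) → [ɸ].
Occurrence 4 (position 11): before a front vowel (/i, e/) → [ɸ].
Occurrence 5 (position 15): no conditioning environment matches → elsewhere allophone [f].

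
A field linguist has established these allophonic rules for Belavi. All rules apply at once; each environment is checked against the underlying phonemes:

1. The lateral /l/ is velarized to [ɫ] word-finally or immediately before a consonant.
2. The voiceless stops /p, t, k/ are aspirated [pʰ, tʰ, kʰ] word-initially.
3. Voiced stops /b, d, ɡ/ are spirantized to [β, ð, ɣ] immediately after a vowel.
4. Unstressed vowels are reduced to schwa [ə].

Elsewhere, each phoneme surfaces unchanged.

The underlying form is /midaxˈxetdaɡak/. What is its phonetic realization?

[məðəxˈxetdəɣək]

/m/ (word-initial): no rule targets it → [m].
/i/ (between /m/ and /d/): in an unstressed syllable, so rule 4 applies → [ə].
/d/ (between /i/ and /a/) occurs immediately after a vowel → [ð] by rule 3.
/a/ meets the environment for rule 4 (in an unstressed syllable) → [ə].
/x/ (between /a/ and /x/): no rule targets it → [x].
/x/ stays [x].
/e/ — between /x/ and /t/; rule 4 does not apply here → [e].
/t/ — between /e/ and /d/; rule 2 does not apply here → [t].
/d/ (between /t/ and /a/) is in the target of rule 3 but the environment (immediately after a vowel) is not met → [d].
/a/ (between /d/ and /ɡ/): in an unstressed syllable, so rule 4 applies → [ə].
/ɡ/ meets the environment for rule 3 (immediately after a vowel) → [ɣ].
/a/ (between /ɡ/ and /k/): in an unstressed syllable, so rule 4 applies → [ə].
/k/ (word-final) fails the environment for rule 2, so it stays [k].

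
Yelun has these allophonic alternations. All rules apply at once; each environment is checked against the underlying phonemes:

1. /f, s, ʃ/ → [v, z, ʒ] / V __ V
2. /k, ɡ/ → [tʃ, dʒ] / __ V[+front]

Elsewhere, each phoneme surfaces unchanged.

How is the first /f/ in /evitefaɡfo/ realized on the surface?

/f/ (between /e/ and /a/): between two vowels, so rule 1 applies → [v].

[v]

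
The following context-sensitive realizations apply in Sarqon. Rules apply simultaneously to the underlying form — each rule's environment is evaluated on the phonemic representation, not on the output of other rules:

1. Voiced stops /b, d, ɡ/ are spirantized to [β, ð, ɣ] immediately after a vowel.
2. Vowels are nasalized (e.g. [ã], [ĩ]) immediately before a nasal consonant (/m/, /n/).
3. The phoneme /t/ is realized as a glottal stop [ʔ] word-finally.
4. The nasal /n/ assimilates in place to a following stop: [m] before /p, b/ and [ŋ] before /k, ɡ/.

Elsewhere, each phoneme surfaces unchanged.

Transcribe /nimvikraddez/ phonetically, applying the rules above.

[nĩmvikraðdez]

/n/ — word-initial; rule 4 does not apply here → [n].
/i/ (between /n/ and /m/) occurs before a nasal consonant → [ĩ] by rule 2.
/m/ (between /i/ and /v/): no rule targets it → [m].
/v/ — not in any rule's target class → [v].
/i/ (between /v/ and /k/) fails the environment for rule 2, so it stays [i].
/k/ (between /i/ and /r/): no rule targets it → [k].
/r/ stays [r].
/a/ (between /r/ and /d/) fails the environment for rule 2, so it stays [a].
/d/ (between /a/ and /d/): immediately after a vowel, so rule 1 applies → [ð].
/d/ (between /d/ and /e/): rule 1 targets it, but not immediately after a vowel → unchanged [d].
/e/ (between /d/ and /z/): rule 2 targets it, but not before a nasal consonant → unchanged [e].
/z/ (word-final) is unaffected → [z].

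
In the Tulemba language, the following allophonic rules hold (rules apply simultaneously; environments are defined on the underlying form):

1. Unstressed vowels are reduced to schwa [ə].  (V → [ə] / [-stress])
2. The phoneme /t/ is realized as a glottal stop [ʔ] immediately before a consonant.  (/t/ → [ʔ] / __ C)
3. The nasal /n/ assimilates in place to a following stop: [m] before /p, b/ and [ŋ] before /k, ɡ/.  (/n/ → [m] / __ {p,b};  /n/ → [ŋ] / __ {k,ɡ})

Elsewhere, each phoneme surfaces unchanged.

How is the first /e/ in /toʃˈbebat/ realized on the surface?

/e/ (between /b/ and /b/) fails the environment for rule 1, so it stays [e].

[e]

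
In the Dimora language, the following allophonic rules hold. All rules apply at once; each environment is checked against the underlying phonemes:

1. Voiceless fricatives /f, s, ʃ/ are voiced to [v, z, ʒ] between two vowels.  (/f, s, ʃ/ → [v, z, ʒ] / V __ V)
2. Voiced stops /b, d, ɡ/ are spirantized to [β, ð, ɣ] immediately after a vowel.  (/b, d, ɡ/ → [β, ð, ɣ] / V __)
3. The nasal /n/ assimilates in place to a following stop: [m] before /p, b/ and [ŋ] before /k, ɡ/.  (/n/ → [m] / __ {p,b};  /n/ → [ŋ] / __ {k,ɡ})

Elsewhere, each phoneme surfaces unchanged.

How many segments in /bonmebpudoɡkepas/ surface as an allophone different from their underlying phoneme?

Segments that undergo a rule: /b/ → [β] (rule 2); /d/ → [ð] (rule 2); /ɡ/ → [ɣ] (rule 2).
All other segments surface unchanged.

3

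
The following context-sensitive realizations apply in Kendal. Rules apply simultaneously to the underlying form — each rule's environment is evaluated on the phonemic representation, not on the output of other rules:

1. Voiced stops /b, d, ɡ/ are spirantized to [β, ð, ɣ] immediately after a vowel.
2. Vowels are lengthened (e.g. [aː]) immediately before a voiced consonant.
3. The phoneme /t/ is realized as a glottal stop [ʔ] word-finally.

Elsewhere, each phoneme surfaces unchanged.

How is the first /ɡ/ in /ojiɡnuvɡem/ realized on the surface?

/ɡ/ (between /i/ and /n/): immediately after a vowel, so rule 1 applies → [ɣ].

[ɣ]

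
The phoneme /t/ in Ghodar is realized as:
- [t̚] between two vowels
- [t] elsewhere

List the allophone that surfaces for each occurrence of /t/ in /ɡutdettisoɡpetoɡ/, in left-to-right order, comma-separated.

[t], [t], [t], [t̚]

Occurrence 1 (position 3): no conditioning environment matches → elsewhere allophone [t].
Occurrence 2 (position 6): no conditioning environment matches → elsewhere allophone [t].
Occurrence 3 (position 7): no conditioning environment matches → elsewhere allophone [t].
Occurrence 4 (position 14): between two vowels → [t̚].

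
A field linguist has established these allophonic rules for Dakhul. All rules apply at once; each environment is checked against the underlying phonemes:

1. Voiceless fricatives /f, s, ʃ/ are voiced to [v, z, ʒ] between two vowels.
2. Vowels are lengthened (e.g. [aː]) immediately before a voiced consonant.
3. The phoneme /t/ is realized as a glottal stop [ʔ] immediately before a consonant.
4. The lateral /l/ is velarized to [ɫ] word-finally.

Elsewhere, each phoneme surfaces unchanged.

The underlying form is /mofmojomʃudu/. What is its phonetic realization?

[mofmoːjoːmʃuːdu]

/o/ (between /m/ and /f/) fails the environment for rule 2, so it stays [o].
/f/ — between /o/ and /m/; rule 1 does not apply here → [f].
Rule 2 applies to /o/ (between /m/ and /j/: before a voiced consonant) → [oː].
/o/ meets the environment for rule 2 (before a voiced consonant) → [oː].
/ʃ/ — between /m/ and /u/; rule 1 does not apply here → [ʃ].
/u/ (between /ʃ/ and /d/) occurs before a voiced consonant → [uː] by rule 2.
/u/ (word-final): rule 2 targets it, but not before a voiced consonant → unchanged [u].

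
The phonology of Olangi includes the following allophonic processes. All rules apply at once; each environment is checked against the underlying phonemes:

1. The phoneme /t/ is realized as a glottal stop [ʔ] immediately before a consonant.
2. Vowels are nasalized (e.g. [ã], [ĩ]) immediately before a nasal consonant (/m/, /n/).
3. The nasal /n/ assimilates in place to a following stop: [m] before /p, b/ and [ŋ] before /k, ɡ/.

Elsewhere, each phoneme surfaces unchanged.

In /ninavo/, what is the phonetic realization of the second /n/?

/n/ (between /i/ and /a/) fails the environment for rule 3, so it stays [n].

[n]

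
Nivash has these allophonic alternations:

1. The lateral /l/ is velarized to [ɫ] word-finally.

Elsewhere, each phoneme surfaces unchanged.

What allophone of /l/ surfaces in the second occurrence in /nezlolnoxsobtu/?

[l]

/l/ (between /o/ and /n/) fails the environment for rule 1, so it stays [l].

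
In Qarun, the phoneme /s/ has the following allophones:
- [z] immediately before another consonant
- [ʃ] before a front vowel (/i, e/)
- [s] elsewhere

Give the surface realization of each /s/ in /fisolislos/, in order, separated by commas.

Occurrence 1 (position 3): no conditioning environment matches → elsewhere allophone [s].
Occurrence 2 (position 7): immediately before another consonant → [z].
Occurrence 3 (position 10): no conditioning environment matches → elsewhere allophone [s].

[s], [z], [s]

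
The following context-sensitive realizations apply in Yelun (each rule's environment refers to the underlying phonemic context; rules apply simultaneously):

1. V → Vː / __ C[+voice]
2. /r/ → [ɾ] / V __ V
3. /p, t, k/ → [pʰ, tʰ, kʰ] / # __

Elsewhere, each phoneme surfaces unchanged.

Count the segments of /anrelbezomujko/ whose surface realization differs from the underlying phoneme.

Segments that undergo a rule: /a/ → [aː] (rule 1); /e/ → [eː] (rule 1); /e/ → [eː] (rule 1); /o/ → [oː] (rule 1); /u/ → [uː] (rule 1).
All other segments surface unchanged.

5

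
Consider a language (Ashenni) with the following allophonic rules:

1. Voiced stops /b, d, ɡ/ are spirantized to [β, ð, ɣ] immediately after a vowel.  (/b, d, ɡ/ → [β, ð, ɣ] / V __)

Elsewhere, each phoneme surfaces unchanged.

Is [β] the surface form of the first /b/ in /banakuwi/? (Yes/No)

/b/ (word-initial) is in the target of rule 1 but the environment (immediately after a vowel) is not met → [b].
The actual realization is [b], not [β].

No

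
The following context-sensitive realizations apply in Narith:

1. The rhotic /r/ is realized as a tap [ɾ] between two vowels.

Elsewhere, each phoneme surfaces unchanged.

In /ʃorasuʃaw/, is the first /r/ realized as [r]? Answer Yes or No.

Rule 1 applies to /r/ (between /o/ and /a/: between two vowels) → [ɾ].
The actual realization is [ɾ], not [r].

No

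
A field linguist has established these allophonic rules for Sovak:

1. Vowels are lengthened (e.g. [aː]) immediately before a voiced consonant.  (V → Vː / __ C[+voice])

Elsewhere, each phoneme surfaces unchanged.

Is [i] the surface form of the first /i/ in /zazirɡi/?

No

/i/ meets the environment for rule 1 (before a voiced consonant) → [iː].
The actual realization is [iː], not [i].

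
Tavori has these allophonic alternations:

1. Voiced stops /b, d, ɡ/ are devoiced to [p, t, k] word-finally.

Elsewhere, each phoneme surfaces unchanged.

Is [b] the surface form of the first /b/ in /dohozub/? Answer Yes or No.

/b/ — word-final, word-finally — surfaces as [p] (rule 1).
The actual realization is [p], not [b].

No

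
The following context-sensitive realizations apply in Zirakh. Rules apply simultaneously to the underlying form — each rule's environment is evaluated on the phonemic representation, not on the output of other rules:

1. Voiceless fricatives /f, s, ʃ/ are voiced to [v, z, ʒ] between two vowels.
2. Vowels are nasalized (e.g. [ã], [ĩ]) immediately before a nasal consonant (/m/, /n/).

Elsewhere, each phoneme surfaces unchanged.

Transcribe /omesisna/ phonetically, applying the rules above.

[õmezisna]

/o/ (word-initial): before a nasal consonant, so rule 2 applies → [õ].
/m/ stays [m].
/e/ — between /m/ and /s/; rule 2 does not apply here → [e].
Rule 1 applies to /s/ (between /e/ and /i/: between two vowels) → [z].
/i/ (between /s/ and /s/) fails the environment for rule 2, so it stays [i].
/s/ — between /i/ and /n/; rule 1 does not apply here → [s].
/n/ (between /s/ and /a/) is unaffected → [n].
/a/ — word-final; rule 2 does not apply here → [a].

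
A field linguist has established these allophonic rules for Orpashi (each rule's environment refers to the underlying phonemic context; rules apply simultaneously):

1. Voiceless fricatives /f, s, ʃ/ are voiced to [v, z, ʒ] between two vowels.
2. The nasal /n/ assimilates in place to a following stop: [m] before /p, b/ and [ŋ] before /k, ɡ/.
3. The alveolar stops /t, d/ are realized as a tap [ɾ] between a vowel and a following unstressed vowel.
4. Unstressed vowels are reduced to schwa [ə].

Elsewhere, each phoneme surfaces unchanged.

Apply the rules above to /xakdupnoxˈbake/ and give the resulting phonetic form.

/x/ stays [x].
/a/ — between /x/ and /k/, in an unstressed syllable — surfaces as [ə] (rule 4).
/k/ stays [k].
/d/ — between /k/ and /u/; rule 3 does not apply here → [d].
/u/ (between /d/ and /p/) occurs in an unstressed syllable → [ə] by rule 4.
/p/ (between /u/ and /n/): no rule targets it → [p].
/n/ (between /p/ and /o/): rule 2 targets it, but not before a labial or velar stop → unchanged [n].
/o/ (between /n/ and /x/): in an unstressed syllable, so rule 4 applies → [ə].
/x/ stays [x].
/b/ stays [b].
/a/ (between /b/ and /k/) fails the environment for rule 4, so it stays [a].
/k/ (between /a/ and /e/) is unaffected → [k].
Rule 4 applies to /e/ (word-final: in an unstressed syllable) → [ə].

[xəkdəpnəxˈbakə]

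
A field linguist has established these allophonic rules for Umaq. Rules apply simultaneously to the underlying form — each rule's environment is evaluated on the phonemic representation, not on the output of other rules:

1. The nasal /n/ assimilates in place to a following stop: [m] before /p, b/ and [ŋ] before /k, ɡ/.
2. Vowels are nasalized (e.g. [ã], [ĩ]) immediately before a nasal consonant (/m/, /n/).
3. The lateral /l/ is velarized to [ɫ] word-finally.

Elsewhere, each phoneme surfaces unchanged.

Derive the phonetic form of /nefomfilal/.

[nefõmfilaɫ]

/n/ (word-initial) is in the target of rule 1 but the environment (before a labial or velar stop) is not met → [n].
/e/ (between /n/ and /f/) fails the environment for rule 2, so it stays [e].
/f/ stays [f].
/o/ meets the environment for rule 2 (before a nasal consonant) → [õ].
/m/ (between /o/ and /f/) is unaffected → [m].
/f/ (between /m/ and /i/) is unaffected → [f].
/i/ (between /f/ and /l/): rule 2 targets it, but not before a nasal consonant → unchanged [i].
/l/ (between /i/ and /a/) is in the target of rule 3 but the environment (word-finally) is not met → [l].
/a/ (between /l/ and /l/): rule 2 targets it, but not before a nasal consonant → unchanged [a].
/l/ — word-final, word-finally — surfaces as [ɫ] (rule 3).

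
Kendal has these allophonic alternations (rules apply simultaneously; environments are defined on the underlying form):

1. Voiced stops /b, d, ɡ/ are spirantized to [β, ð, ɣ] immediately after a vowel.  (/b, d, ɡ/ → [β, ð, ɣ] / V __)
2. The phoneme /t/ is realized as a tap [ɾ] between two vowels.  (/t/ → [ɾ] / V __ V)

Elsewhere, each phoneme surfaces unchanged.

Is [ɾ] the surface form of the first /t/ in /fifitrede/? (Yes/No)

/t/ — between /i/ and /r/; rule 2 does not apply here → [t].
The actual realization is [t], not [ɾ].

No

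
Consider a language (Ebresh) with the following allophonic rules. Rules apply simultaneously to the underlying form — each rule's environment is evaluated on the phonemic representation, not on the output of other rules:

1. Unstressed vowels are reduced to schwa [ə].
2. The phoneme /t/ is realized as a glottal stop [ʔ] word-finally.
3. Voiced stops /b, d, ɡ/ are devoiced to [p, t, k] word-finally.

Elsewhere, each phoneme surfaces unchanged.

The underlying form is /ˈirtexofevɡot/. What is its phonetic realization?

[ˈirtəxəfəvɡəʔ]

/i/ — word-initial; rule 1 does not apply here → [i].
/t/ (between /r/ and /e/): rule 2 targets it, but not word-finally → unchanged [t].
/e/ meets the environment for rule 1 (in an unstressed syllable) → [ə].
/o/ (between /x/ and /f/) occurs in an unstressed syllable → [ə] by rule 1.
/e/ (between /f/ and /v/) occurs in an unstressed syllable → [ə] by rule 1.
/ɡ/ — between /v/ and /o/; rule 3 does not apply here → [ɡ].
/o/ (between /ɡ/ and /t/): in an unstressed syllable, so rule 1 applies → [ə].
/t/ meets the environment for rule 2 (word-finally) → [ʔ].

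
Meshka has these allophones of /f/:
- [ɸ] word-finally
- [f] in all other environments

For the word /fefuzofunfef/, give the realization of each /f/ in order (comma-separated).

Occurrence 1 (position 1): no conditioning environment matches → elsewhere allophone [f].
Occurrence 2 (position 3): no conditioning environment matches → elsewhere allophone [f].
Occurrence 3 (position 7): no conditioning environment matches → elsewhere allophone [f].
Occurrence 4 (position 10): no conditioning environment matches → elsewhere allophone [f].
Occurrence 5 (position 12): word-finally → [ɸ].

[f], [f], [f], [f], [ɸ]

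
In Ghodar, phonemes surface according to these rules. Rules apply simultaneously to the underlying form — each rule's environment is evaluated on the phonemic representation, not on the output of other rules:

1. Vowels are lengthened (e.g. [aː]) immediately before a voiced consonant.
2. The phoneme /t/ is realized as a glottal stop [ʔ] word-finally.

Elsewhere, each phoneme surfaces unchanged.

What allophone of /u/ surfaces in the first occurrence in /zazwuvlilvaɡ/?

[uː]

/u/ meets the environment for rule 1 (before a voiced consonant) → [uː].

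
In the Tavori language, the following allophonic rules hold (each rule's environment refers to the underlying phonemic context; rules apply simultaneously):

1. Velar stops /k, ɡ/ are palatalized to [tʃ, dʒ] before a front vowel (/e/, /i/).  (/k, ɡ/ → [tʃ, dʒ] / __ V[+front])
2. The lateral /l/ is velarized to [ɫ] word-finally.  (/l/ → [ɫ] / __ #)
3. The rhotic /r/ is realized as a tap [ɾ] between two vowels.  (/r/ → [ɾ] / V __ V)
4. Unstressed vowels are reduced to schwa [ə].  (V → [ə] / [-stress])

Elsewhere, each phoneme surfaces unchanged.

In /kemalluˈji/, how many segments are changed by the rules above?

Segments that undergo a rule: /k/ → [tʃ] (rule 1); /e/ → [ə] (rule 4); /a/ → [ə] (rule 4); /u/ → [ə] (rule 4).
All other segments surface unchanged.

4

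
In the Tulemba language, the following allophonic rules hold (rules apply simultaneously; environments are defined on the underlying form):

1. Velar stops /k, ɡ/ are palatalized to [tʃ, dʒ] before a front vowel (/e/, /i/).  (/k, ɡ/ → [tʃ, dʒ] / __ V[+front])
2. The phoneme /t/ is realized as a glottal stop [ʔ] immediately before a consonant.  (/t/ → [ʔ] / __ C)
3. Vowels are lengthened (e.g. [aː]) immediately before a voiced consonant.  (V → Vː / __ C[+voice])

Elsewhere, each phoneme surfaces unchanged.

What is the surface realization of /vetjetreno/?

[veʔjeʔreːno]

/v/ stays [v].
/e/ (between /v/ and /t/) fails the environment for rule 3, so it stays [e].
/t/ (between /e/ and /j/): immediately before a consonant, so rule 2 applies → [ʔ].
/j/ — not in any rule's target class → [j].
/e/ (between /j/ and /t/) fails the environment for rule 3, so it stays [e].
/t/ — between /e/ and /r/, immediately before a consonant — surfaces as [ʔ] (rule 2).
/r/ (between /t/ and /e/) is unaffected → [r].
/e/ meets the environment for rule 3 (before a voiced consonant) → [eː].
/n/ (between /e/ and /o/) is unaffected → [n].
/o/ (word-final) fails the environment for rule 3, so it stays [o].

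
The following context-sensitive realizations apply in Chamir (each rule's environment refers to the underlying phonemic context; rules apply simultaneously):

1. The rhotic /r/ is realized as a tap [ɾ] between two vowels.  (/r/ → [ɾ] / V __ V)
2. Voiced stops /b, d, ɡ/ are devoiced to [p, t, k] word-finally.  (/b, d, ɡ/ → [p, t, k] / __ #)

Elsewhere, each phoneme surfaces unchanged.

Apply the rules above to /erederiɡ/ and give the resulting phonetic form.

/r/ (between /e/ and /e/): between two vowels, so rule 1 applies → [ɾ].
/d/ (between /e/ and /e/) fails the environment for rule 2, so it stays [d].
/r/ — between /e/ and /i/, between two vowels — surfaces as [ɾ] (rule 1).
/ɡ/ — word-final, word-finally — surfaces as [k] (rule 2).

[eɾedeɾik]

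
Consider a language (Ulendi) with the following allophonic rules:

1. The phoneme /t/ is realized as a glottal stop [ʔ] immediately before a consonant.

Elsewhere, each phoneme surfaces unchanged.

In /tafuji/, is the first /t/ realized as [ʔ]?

/t/ (word-initial) is in the target of rule 1 but the environment (immediately before a consonant) is not met → [t].
The actual realization is [t], not [ʔ].

No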